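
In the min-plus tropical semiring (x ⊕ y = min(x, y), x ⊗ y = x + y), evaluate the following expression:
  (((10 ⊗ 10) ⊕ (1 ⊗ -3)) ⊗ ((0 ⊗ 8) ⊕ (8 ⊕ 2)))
(((10 ⊗ 10) ⊕ (1 ⊗ -3)) ⊗ ((0 ⊗ 8) ⊕ (8 ⊕ 2))) = 0

Expand innermost to outermost. Recall ⊕ takes the minimum of its arguments and ⊗ takes their sum. Working out the expression (((10 ⊗ 10) ⊕ (1 ⊗ -3)) ⊗ ((0 ⊗ 8) ⊕ (8 ⊕ 2))) gives 0.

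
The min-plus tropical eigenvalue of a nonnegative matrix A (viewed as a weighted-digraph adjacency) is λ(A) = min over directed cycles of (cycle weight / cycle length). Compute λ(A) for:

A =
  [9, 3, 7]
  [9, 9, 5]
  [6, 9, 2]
λ(A) = 2

Enumerate directed cycles and compute their means (weight / length). Sample:
  cycle 0 → 0: weight = 9, length = 1, mean = 9/1 ≈ 9.000
  cycle 1 → 1: weight = 9, length = 1, mean = 9/1 ≈ 9.000
  cycle 2 → 2: weight = 2, length = 1, mean = 2/1 ≈ 2.000
  cycle 0 → 1 → 0: weight = 12, length = 2, mean = 12/2 ≈ 6.000
  cycle 0 → 2 → 0: weight = 13, length = 2, mean = 13/2 ≈ 6.500
  cycle 1 → 0 → 1: weight = 12, length = 2, mean = 12/2 ≈ 6.000
Minimum mean = 2.000, attained e.g. along the cycle 2 → 2 with weight 2 and length 1. So λ(A) = 2/1 = 2.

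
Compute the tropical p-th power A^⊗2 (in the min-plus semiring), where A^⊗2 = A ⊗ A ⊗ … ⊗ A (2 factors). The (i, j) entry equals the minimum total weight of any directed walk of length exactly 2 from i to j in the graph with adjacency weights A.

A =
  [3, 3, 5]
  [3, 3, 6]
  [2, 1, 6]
A^⊗2 =
  [6, 6, 8]
  [6, 6, 8]
  [4, 4, 7]

Each entry (A^⊗2)_ij equals the minimum over all length-2 walks i = v_0 → v_1 → … → v_2 = j of Σ_t A[v_t][v_{t+1}]. For example, for (i, j) = (0, 2) we minimise over 3 possible intermediate vertex sequences; the minimum is 8, attained along the walk 0 → 0 → 2.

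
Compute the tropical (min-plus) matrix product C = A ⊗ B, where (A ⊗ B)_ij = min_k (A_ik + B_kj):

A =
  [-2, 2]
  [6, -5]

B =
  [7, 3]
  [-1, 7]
A ⊗ B =
  [1, 1]
  [-6, 2]

Apply the min-plus product entry-by-entry:
  C[0][0] = min over k of (A[0][0] + B[0][0] = -2 + 7 = 5, A[0][1] + B[1][0] = 2 + -1 = 1) = 1 (attained at k = 1)
  C[0][1] = min over k of (A[0][0] + B[0][1] = -2 + 3 = 1, A[0][1] + B[1][1] = 2 + 7 = 9) = 1 (attained at k = 0)
  C[1][0] = min over k of (A[1][0] + B[0][0] = 6 + 7 = 13, A[1][1] + B[1][0] = -5 + -1 = -6) = -6 (attained at k = 1)
  C[1][1] = min over k of (A[1][0] + B[0][1] = 6 + 3 = 9, A[1][1] + B[1][1] = -5 + 7 = 2) = 2 (attained at k = 1)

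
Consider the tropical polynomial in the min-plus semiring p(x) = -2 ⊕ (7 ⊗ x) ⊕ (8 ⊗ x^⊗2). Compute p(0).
p(0) = -2

A tropical monomial a ⊗ x^⊗i evaluates to a + i · x. Evaluating each term at x = 0:
  Term 0 contributes -2 + 0 · 0 = -2
  Term 1 contributes 7 + 1 · 0 = 7
  Term 2 contributes 8 + 2 · 0 = 8
p(0) = ⊕ of these = min[-2, 7, 8] = -2.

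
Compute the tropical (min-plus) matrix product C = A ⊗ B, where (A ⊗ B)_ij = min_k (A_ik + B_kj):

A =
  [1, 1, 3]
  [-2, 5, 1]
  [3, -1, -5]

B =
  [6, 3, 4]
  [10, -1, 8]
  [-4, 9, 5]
A ⊗ B =
  [-1, 0, 5]
  [-3, 1, 2]
  [-9, -2, 0]

Apply the min-plus product entry-by-entry:
  C[0][0] = min over k of (A[0][0] + B[0][0] = 1 + 6 = 7, A[0][1] + B[1][0] = 1 + 10 = 11, A[0][2] + B[2][0] = 3 + -4 = -1) = -1 (attained at k = 2)
  C[0][1] = min over k of (A[0][0] + B[0][1] = 1 + 3 = 4, A[0][1] + B[1][1] = 1 + -1 = 0, A[0][2] + B[2][1] = 3 + 9 = 12) = 0 (attained at k = 1)
  C[0][2] = min over k of (A[0][0] + B[0][2] = 1 + 4 = 5, A[0][1] + B[1][2] = 1 + 8 = 9, A[0][2] + B[2][2] = 3 + 5 = 8) = 5 (attained at k = 0)
  C[1][0] = min over k of (A[1][0] + B[0][0] = -2 + 6 = 4, A[1][1] + B[1][0] = 5 + 10 = 15, A[1][2] + B[2][0] = 1 + -4 = -3) = -3 (attained at k = 2)
  C[1][1] = min over k of (A[1][0] + B[0][1] = -2 + 3 = 1, A[1][1] + B[1][1] = 5 + -1 = 4, A[1][2] + B[2][1] = 1 + 9 = 10) = 1 (attained at k = 0)
  C[1][2] = min over k of (A[1][0] + B[0][2] = -2 + 4 = 2, A[1][1] + B[1][2] = 5 + 8 = 13, A[1][2] + B[2][2] = 1 + 5 = 6) = 2 (attained at k = 0)
  C[2][0] = min over k of (A[2][0] + B[0][0] = 3 + 6 = 9, A[2][1] + B[1][0] = -1 + 10 = 9, A[2][2] + B[2][0] = -5 + -4 = -9) = -9 (attained at k = 2)
  C[2][1] = min over k of (A[2][0] + B[0][1] = 3 + 3 = 6, A[2][1] + B[1][1] = -1 + -1 = -2, A[2][2] + B[2][1] = -5 + 9 = 4) = -2 (attained at k = 1)
  C[2][2] = min over k of (A[2][0] + B[0][2] = 3 + 4 = 7, A[2][1] + B[1][2] = -1 + 8 = 7, A[2][2] + B[2][2] = -5 + 5 = 0) = 0 (attained at k = 2)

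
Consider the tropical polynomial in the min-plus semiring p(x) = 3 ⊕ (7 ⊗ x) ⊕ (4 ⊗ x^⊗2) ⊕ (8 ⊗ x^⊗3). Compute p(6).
p(6) = 3

A tropical monomial a ⊗ x^⊗i evaluates to a + i · x. Evaluating each term at x = 6:
  Term 0 contributes 3 + 0 · 6 = 3
  Term 1 contributes 7 + 1 · 6 = 13
  Term 2 contributes 4 + 2 · 6 = 16
  Term 3 contributes 8 + 3 · 6 = 26
p(6) = ⊕ of these = min[3, 13, 16, 26] = 3.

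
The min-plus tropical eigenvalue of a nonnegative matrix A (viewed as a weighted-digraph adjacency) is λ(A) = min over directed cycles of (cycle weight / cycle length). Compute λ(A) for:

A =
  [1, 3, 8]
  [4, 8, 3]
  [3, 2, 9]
λ(A) = 1

Enumerate directed cycles and compute their means (weight / length). Sample:
  cycle 0 → 0: weight = 1, length = 1, mean = 1/1 ≈ 1.000
  cycle 1 → 1: weight = 8, length = 1, mean = 8/1 ≈ 8.000
  cycle 2 → 2: weight = 9, length = 1, mean = 9/1 ≈ 9.000
  cycle 0 → 1 → 0: weight = 7, length = 2, mean = 7/2 ≈ 3.500
  cycle 0 → 2 → 0: weight = 11, length = 2, mean = 11/2 ≈ 5.500
  cycle 1 → 0 → 1: weight = 7, length = 2, mean = 7/2 ≈ 3.500
Minimum mean = 1.000, attained e.g. along the cycle 0 → 0 with weight 1 and length 1. So λ(A) = 1/1 = 1.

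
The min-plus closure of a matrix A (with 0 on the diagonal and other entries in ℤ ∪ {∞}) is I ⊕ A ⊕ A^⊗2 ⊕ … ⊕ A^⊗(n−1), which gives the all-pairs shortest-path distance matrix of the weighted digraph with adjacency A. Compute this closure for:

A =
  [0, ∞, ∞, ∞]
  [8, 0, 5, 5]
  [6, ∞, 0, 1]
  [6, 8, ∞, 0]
Closure =
  [0, ∞, ∞, ∞]
  [8, 0, 5, 5]
  [6, 9, 0, 1]
  [6, 8, 13, 0]

This is the Floyd-Warshall all-pairs shortest-path computation. For each intermediate vertex k = 0, 1, …, 3, update dist[i][j] ← min(dist[i][j], dist[i][k] + dist[k][j]). The final matrix gives, for each (i, j), the minimum total weight of any directed path from i to j (possibly empty when i = j).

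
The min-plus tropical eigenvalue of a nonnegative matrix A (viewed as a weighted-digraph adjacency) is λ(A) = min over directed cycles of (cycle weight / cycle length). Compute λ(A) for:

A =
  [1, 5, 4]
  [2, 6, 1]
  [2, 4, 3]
λ(A) = 1

Enumerate directed cycles and compute their means (weight / length). Sample:
  cycle 0 → 0: weight = 1, length = 1, mean = 1/1 ≈ 1.000
  cycle 1 → 1: weight = 6, length = 1, mean = 6/1 ≈ 6.000
  cycle 2 → 2: weight = 3, length = 1, mean = 3/1 ≈ 3.000
  cycle 0 → 1 → 0: weight = 7, length = 2, mean = 7/2 ≈ 3.500
  cycle 0 → 2 → 0: weight = 6, length = 2, mean = 6/2 ≈ 3.000
  cycle 1 → 0 → 1: weight = 7, length = 2, mean = 7/2 ≈ 3.500
Minimum mean = 1.000, attained e.g. along the cycle 0 → 0 with weight 1 and length 1. So λ(A) = 1/1 = 1.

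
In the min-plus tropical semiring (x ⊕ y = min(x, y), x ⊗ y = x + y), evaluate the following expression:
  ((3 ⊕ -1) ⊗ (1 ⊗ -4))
((3 ⊕ -1) ⊗ (1 ⊗ -4)) = -4

Expand innermost to outermost. Recall ⊕ takes the minimum of its arguments and ⊗ takes their sum. Working out the expression ((3 ⊕ -1) ⊗ (1 ⊗ -4)) gives -4.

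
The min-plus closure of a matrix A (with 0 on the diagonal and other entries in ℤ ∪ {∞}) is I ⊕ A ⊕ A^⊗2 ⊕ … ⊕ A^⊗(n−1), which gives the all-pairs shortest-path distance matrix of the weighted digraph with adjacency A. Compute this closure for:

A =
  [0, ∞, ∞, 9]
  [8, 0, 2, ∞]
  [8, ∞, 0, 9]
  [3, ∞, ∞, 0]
Closure =
  [0, ∞, ∞, 9]
  [8, 0, 2, 11]
  [8, ∞, 0, 9]
  [3, ∞, ∞, 0]

This is the Floyd-Warshall all-pairs shortest-path computation. For each intermediate vertex k = 0, 1, …, 3, update dist[i][j] ← min(dist[i][j], dist[i][k] + dist[k][j]). The final matrix gives, for each (i, j), the minimum total weight of any directed path from i to j (possibly empty when i = j).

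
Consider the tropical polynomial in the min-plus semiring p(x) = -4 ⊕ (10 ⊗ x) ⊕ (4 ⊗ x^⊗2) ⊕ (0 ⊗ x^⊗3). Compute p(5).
p(5) = -4

A tropical monomial a ⊗ x^⊗i evaluates to a + i · x. Evaluating each term at x = 5:
  Term 0 contributes -4 + 0 · 5 = -4
  Term 1 contributes 10 + 1 · 5 = 15
  Term 2 contributes 4 + 2 · 5 = 14
  Term 3 contributes 0 + 3 · 5 = 15
p(5) = ⊕ of these = min[-4, 15, 14, 15] = -4.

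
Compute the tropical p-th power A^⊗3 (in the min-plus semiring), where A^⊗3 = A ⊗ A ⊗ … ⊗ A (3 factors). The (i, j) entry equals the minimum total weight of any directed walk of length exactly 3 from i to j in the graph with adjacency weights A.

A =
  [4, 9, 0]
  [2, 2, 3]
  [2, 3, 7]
A^⊗3 =
  [5, 5, 2]
  [4, 5, 4]
  [4, 5, 5]

Each entry (A^⊗3)_ij equals the minimum over all length-3 walks i = v_0 → v_1 → … → v_3 = j of Σ_t A[v_t][v_{t+1}]. For example, for (i, j) = (0, 2) we minimise over 9 possible intermediate vertex sequences; the minimum is 2, attained along the walk 0 → 2 → 0 → 2.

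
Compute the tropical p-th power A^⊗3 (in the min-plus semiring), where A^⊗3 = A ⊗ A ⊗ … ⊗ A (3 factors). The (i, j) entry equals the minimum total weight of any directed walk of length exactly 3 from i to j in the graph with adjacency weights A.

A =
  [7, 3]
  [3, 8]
A^⊗3 =
  [13, 9]
  [9, 13]

Each entry (A^⊗3)_ij equals the minimum over all length-3 walks i = v_0 → v_1 → … → v_3 = j of Σ_t A[v_t][v_{t+1}]. For example, for (i, j) = (0, 1) we minimise over 4 possible intermediate vertex sequences; the minimum is 9, attained along the walk 0 → 1 → 0 → 1.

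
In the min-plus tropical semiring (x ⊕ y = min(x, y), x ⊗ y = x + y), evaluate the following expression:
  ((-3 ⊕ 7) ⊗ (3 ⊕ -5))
((-3 ⊕ 7) ⊗ (3 ⊕ -5)) = -8

Expand innermost to outermost. Recall ⊕ takes the minimum of its arguments and ⊗ takes their sum. Working out the expression ((-3 ⊕ 7) ⊗ (3 ⊕ -5)) gives -8.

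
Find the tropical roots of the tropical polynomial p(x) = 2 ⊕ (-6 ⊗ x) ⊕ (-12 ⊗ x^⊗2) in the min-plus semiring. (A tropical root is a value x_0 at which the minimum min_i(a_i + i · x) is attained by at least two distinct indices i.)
Roots: {6, 8}

Each tropical root is a break point of the lower envelope of the lines y = a_i + i · x (there are 3 lines, with slopes 0, 1, ..., 2). Only the lines that attain the minimum somewhere contribute to roots; other lines are dominated. Here the surviving (envelope) indices are i = 2, i = 1, i = 0.
Intersections between consecutive envelope lines give the roots: for adjacent envelope indices i < j the intersection is x = (a_i − a_j) / (j − i). Reading off the sorted break points: {6, 8}.
Verification: at each break x_0, at least two indices attain the minimum of min_i(a_i + i · x_0).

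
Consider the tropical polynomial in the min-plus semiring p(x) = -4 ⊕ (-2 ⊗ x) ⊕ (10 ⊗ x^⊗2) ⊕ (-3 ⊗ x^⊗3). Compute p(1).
p(1) = -4

A tropical monomial a ⊗ x^⊗i evaluates to a + i · x. Evaluating each term at x = 1:
  Term 0 contributes -4 + 0 · 1 = -4
  Term 1 contributes -2 + 1 · 1 = -1
  Term 2 contributes 10 + 2 · 1 = 12
  Term 3 contributes -3 + 3 · 1 = 0
p(1) = ⊕ of these = min[-4, -1, 12, 0] = -4.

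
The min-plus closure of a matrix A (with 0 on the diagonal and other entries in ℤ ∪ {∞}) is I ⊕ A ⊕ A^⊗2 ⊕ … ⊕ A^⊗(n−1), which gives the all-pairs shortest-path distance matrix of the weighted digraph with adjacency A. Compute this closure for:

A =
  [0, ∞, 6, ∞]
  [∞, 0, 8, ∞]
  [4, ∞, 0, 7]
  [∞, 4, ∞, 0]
Closure =
  [0, 17, 6, 13]
  [12, 0, 8, 15]
  [4, 11, 0, 7]
  [16, 4, 12, 0]

This is the Floyd-Warshall all-pairs shortest-path computation. For each intermediate vertex k = 0, 1, …, 3, update dist[i][j] ← min(dist[i][j], dist[i][k] + dist[k][j]). The final matrix gives, for each (i, j), the minimum total weight of any directed path from i to j (possibly empty when i = j).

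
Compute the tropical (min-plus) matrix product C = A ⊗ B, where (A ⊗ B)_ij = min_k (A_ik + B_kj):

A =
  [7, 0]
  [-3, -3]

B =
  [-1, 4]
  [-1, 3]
A ⊗ B =
  [-1, 3]
  [-4, 0]

Apply the min-plus product entry-by-entry:
  C[0][0] = min over k of (A[0][0] + B[0][0] = 7 + -1 = 6, A[0][1] + B[1][0] = 0 + -1 = -1) = -1 (attained at k = 1)
  C[0][1] = min over k of (A[0][0] + B[0][1] = 7 + 4 = 11, A[0][1] + B[1][1] = 0 + 3 = 3) = 3 (attained at k = 1)
  C[1][0] = min over k of (A[1][0] + B[0][0] = -3 + -1 = -4, A[1][1] + B[1][0] = -3 + -1 = -4) = -4 (attained at k = 0)
  C[1][1] = min over k of (A[1][0] + B[0][1] = -3 + 4 = 1, A[1][1] + B[1][1] = -3 + 3 = 0) = 0 (attained at k = 1)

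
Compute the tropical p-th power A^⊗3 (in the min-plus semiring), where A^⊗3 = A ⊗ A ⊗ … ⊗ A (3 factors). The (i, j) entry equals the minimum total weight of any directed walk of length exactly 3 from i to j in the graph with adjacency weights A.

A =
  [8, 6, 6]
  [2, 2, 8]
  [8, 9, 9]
A^⊗3 =
  [10, 10, 14]
  [6, 6, 10]
  [13, 13, 17]

Each entry (A^⊗3)_ij equals the minimum over all length-3 walks i = v_0 → v_1 → … → v_3 = j of Σ_t A[v_t][v_{t+1}]. For example, for (i, j) = (0, 2) we minimise over 9 possible intermediate vertex sequences; the minimum is 14, attained along the walk 0 → 1 → 0 → 2.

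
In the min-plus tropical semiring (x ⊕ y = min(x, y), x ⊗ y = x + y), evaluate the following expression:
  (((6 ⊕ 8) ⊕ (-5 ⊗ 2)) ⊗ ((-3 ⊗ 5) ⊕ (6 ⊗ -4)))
(((6 ⊕ 8) ⊕ (-5 ⊗ 2)) ⊗ ((-3 ⊗ 5) ⊕ (6 ⊗ -4))) = -1

Expand innermost to outermost. Recall ⊕ takes the minimum of its arguments and ⊗ takes their sum. Working out the expression (((6 ⊕ 8) ⊕ (-5 ⊗ 2)) ⊗ ((-3 ⊗ 5) ⊕ (6 ⊗ -4))) gives -1.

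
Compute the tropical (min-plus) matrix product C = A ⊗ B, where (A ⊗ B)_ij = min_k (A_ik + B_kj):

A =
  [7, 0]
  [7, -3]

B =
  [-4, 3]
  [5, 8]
A ⊗ B =
  [3, 8]
  [2, 5]

Apply the min-plus product entry-by-entry:
  C[0][0] = min over k of (A[0][0] + B[0][0] = 7 + -4 = 3, A[0][1] + B[1][0] = 0 + 5 = 5) = 3 (attained at k = 0)
  C[0][1] = min over k of (A[0][0] + B[0][1] = 7 + 3 = 10, A[0][1] + B[1][1] = 0 + 8 = 8) = 8 (attained at k = 1)
  C[1][0] = min over k of (A[1][0] + B[0][0] = 7 + -4 = 3, A[1][1] + B[1][0] = -3 + 5 = 2) = 2 (attained at k = 1)
  C[1][1] = min over k of (A[1][0] + B[0][1] = 7 + 3 = 10, A[1][1] + B[1][1] = -3 + 8 = 5) = 5 (attained at k = 1)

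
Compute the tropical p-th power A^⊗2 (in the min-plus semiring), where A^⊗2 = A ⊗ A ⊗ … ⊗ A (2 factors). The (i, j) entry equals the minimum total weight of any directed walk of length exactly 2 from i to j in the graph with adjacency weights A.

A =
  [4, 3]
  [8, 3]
A^⊗2 =
  [8, 6]
  [11, 6]

Each entry (A^⊗2)_ij equals the minimum over all length-2 walks i = v_0 → v_1 → … → v_2 = j of Σ_t A[v_t][v_{t+1}]. For example, for (i, j) = (0, 1) we minimise over 2 possible intermediate vertex sequences; the minimum is 6, attained along the walk 0 → 1 → 1.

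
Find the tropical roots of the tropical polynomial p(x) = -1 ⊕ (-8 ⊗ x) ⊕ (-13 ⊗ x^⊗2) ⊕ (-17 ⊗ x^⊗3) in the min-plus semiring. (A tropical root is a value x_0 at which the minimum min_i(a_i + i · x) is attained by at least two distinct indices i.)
Roots: {4, 5, 7}

Each tropical root is a break point of the lower envelope of the lines y = a_i + i · x (there are 4 lines, with slopes 0, 1, ..., 3). Only the lines that attain the minimum somewhere contribute to roots; other lines are dominated. Here the surviving (envelope) indices are i = 3, i = 2, i = 1, i = 0.
Intersections between consecutive envelope lines give the roots: for adjacent envelope indices i < j the intersection is x = (a_i − a_j) / (j − i). Reading off the sorted break points: {4, 5, 7}.
Verification: at each break x_0, at least two indices attain the minimum of min_i(a_i + i · x_0).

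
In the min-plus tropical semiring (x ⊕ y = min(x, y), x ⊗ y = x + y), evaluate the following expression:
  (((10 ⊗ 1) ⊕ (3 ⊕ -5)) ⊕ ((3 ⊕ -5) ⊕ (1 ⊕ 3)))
(((10 ⊗ 1) ⊕ (3 ⊕ -5)) ⊕ ((3 ⊕ -5) ⊕ (1 ⊕ 3))) = -5

Expand innermost to outermost. Recall ⊕ takes the minimum of its arguments and ⊗ takes their sum. Working out the expression (((10 ⊗ 1) ⊕ (3 ⊕ -5)) ⊕ ((3 ⊕ -5) ⊕ (1 ⊕ 3))) gives -5.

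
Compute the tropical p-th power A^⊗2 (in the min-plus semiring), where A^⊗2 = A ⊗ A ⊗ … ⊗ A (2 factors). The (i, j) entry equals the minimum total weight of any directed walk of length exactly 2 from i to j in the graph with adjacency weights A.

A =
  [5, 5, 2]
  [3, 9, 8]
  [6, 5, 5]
A^⊗2 =
  [8, 7, 7]
  [8, 8, 5]
  [8, 10, 8]

Each entry (A^⊗2)_ij equals the minimum over all length-2 walks i = v_0 → v_1 → … → v_2 = j of Σ_t A[v_t][v_{t+1}]. For example, for (i, j) = (0, 2) we minimise over 3 possible intermediate vertex sequences; the minimum is 7, attained along the walk 0 → 0 → 2.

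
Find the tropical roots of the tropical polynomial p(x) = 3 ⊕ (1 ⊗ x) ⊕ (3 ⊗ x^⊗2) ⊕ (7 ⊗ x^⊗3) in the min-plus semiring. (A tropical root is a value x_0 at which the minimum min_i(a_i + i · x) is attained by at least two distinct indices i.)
Roots: {-4, -2, 2}

Each tropical root is a break point of the lower envelope of the lines y = a_i + i · x (there are 4 lines, with slopes 0, 1, ..., 3). Only the lines that attain the minimum somewhere contribute to roots; other lines are dominated. Here the surviving (envelope) indices are i = 3, i = 2, i = 1, i = 0.
Intersections between consecutive envelope lines give the roots: for adjacent envelope indices i < j the intersection is x = (a_i − a_j) / (j − i). Reading off the sorted break points: {-4, -2, 2}.
Verification: at each break x_0, at least two indices attain the minimum of min_i(a_i + i · x_0).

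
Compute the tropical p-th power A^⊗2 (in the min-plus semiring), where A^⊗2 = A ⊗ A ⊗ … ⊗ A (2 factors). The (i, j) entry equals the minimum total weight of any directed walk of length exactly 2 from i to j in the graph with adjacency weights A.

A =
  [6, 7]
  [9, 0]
A^⊗2 =
  [12, 7]
  [9, 0]

Each entry (A^⊗2)_ij equals the minimum over all length-2 walks i = v_0 → v_1 → … → v_2 = j of Σ_t A[v_t][v_{t+1}]. For example, for (i, j) = (0, 1) we minimise over 2 possible intermediate vertex sequences; the minimum is 7, attained along the walk 0 → 1 → 1.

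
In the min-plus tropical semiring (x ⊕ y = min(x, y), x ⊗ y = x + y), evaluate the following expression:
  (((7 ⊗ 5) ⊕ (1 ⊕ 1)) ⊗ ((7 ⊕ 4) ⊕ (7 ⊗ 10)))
(((7 ⊗ 5) ⊕ (1 ⊕ 1)) ⊗ ((7 ⊕ 4) ⊕ (7 ⊗ 10))) = 5

Expand innermost to outermost. Recall ⊕ takes the minimum of its arguments and ⊗ takes their sum. Working out the expression (((7 ⊗ 5) ⊕ (1 ⊕ 1)) ⊗ ((7 ⊕ 4) ⊕ (7 ⊗ 10))) gives 5.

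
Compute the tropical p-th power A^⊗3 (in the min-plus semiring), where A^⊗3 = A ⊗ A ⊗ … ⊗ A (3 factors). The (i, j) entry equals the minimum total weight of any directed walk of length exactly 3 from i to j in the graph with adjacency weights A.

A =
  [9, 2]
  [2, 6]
A^⊗3 =
  [10, 6]
  [6, 10]

Each entry (A^⊗3)_ij equals the minimum over all length-3 walks i = v_0 → v_1 → … → v_3 = j of Σ_t A[v_t][v_{t+1}]. For example, for (i, j) = (0, 1) we minimise over 4 possible intermediate vertex sequences; the minimum is 6, attained along the walk 0 → 1 → 0 → 1.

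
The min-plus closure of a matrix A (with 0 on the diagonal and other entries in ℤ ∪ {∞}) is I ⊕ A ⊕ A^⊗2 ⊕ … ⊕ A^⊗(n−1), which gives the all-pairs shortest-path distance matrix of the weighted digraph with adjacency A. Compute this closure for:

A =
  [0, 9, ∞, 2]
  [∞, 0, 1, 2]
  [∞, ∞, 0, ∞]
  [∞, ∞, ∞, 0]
Closure =
  [0, 9, 10, 2]
  [∞, 0, 1, 2]
  [∞, ∞, 0, ∞]
  [∞, ∞, ∞, 0]

This is the Floyd-Warshall all-pairs shortest-path computation. For each intermediate vertex k = 0, 1, …, 3, update dist[i][j] ← min(dist[i][j], dist[i][k] + dist[k][j]). The final matrix gives, for each (i, j), the minimum total weight of any directed path from i to j (possibly empty when i = j).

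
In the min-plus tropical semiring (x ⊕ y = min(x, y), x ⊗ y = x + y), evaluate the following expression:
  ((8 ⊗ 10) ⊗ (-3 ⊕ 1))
((8 ⊗ 10) ⊗ (-3 ⊕ 1)) = 15

Expand innermost to outermost. Recall ⊕ takes the minimum of its arguments and ⊗ takes their sum. Working out the expression ((8 ⊗ 10) ⊗ (-3 ⊕ 1)) gives 15.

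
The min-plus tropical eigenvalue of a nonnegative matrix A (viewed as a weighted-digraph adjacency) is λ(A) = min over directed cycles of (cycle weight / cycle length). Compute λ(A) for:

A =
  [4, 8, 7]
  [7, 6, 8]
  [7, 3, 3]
λ(A) = 3

Enumerate directed cycles and compute their means (weight / length). Sample:
  cycle 0 → 0: weight = 4, length = 1, mean = 4/1 ≈ 4.000
  cycle 1 → 1: weight = 6, length = 1, mean = 6/1 ≈ 6.000
  cycle 2 → 2: weight = 3, length = 1, mean = 3/1 ≈ 3.000
  cycle 0 → 1 → 0: weight = 15, length = 2, mean = 15/2 ≈ 7.500
  cycle 0 → 2 → 0: weight = 14, length = 2, mean = 14/2 ≈ 7.000
  cycle 1 → 0 → 1: weight = 15, length = 2, mean = 15/2 ≈ 7.500
Minimum mean = 3.000, attained e.g. along the cycle 2 → 2 with weight 3 and length 1. So λ(A) = 3/1 = 3.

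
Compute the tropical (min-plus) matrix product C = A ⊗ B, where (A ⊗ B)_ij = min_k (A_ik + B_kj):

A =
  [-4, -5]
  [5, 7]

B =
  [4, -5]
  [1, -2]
A ⊗ B =
  [-4, -9]
  [8, 0]

Apply the min-plus product entry-by-entry:
  C[0][0] = min over k of (A[0][0] + B[0][0] = -4 + 4 = 0, A[0][1] + B[1][0] = -5 + 1 = -4) = -4 (attained at k = 1)
  C[0][1] = min over k of (A[0][0] + B[0][1] = -4 + -5 = -9, A[0][1] + B[1][1] = -5 + -2 = -7) = -9 (attained at k = 0)
  C[1][0] = min over k of (A[1][0] + B[0][0] = 5 + 4 = 9, A[1][1] + B[1][0] = 7 + 1 = 8) = 8 (attained at k = 1)
  C[1][1] = min over k of (A[1][0] + B[0][1] = 5 + -5 = 0, A[1][1] + B[1][1] = 7 + -2 = 5) = 0 (attained at k = 0)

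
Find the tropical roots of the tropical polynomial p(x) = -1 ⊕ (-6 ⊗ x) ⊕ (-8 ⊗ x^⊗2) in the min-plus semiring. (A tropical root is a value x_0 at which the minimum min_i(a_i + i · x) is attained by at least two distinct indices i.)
Roots: {2, 5}

Each tropical root is a break point of the lower envelope of the lines y = a_i + i · x (there are 3 lines, with slopes 0, 1, ..., 2). Only the lines that attain the minimum somewhere contribute to roots; other lines are dominated. Here the surviving (envelope) indices are i = 2, i = 1, i = 0.
Intersections between consecutive envelope lines give the roots: for adjacent envelope indices i < j the intersection is x = (a_i − a_j) / (j − i). Reading off the sorted break points: {2, 5}.
Verification: at each break x_0, at least two indices attain the minimum of min_i(a_i + i · x_0).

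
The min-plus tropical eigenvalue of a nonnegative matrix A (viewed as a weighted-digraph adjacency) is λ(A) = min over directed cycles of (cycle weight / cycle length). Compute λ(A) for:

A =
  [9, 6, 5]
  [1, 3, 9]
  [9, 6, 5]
λ(A) = 3

Enumerate directed cycles and compute their means (weight / length). Sample:
  cycle 0 → 0: weight = 9, length = 1, mean = 9/1 ≈ 9.000
  cycle 1 → 1: weight = 3, length = 1, mean = 3/1 ≈ 3.000
  cycle 2 → 2: weight = 5, length = 1, mean = 5/1 ≈ 5.000
  cycle 0 → 1 → 0: weight = 7, length = 2, mean = 7/2 ≈ 3.500
  cycle 0 → 2 → 0: weight = 14, length = 2, mean = 14/2 ≈ 7.000
  cycle 1 → 0 → 1: weight = 7, length = 2, mean = 7/2 ≈ 3.500
Minimum mean = 3.000, attained e.g. along the cycle 1 → 1 with weight 3 and length 1. So λ(A) = 3/1 = 3.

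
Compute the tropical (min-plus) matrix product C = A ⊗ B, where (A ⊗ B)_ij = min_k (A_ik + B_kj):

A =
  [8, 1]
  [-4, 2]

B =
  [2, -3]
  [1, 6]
A ⊗ B =
  [2, 5]
  [-2, -7]

Apply the min-plus product entry-by-entry:
  C[0][0] = min over k of (A[0][0] + B[0][0] = 8 + 2 = 10, A[0][1] + B[1][0] = 1 + 1 = 2) = 2 (attained at k = 1)
  C[0][1] = min over k of (A[0][0] + B[0][1] = 8 + -3 = 5, A[0][1] + B[1][1] = 1 + 6 = 7) = 5 (attained at k = 0)
  C[1][0] = min over k of (A[1][0] + B[0][0] = -4 + 2 = -2, A[1][1] + B[1][0] = 2 + 1 = 3) = -2 (attained at k = 0)
  C[1][1] = min over k of (A[1][0] + B[0][1] = -4 + -3 = -7, A[1][1] + B[1][1] = 2 + 6 = 8) = -7 (attained at k = 0)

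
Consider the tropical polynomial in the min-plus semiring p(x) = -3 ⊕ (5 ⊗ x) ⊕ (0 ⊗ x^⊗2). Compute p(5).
p(5) = -3

A tropical monomial a ⊗ x^⊗i evaluates to a + i · x. Evaluating each term at x = 5:
  Term 0 contributes -3 + 0 · 5 = -3
  Term 1 contributes 5 + 1 · 5 = 10
  Term 2 contributes 0 + 2 · 5 = 10
p(5) = ⊕ of these = min[-3, 10, 10] = -3.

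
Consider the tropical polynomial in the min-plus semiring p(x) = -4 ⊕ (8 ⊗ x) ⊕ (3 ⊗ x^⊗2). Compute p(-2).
p(-2) = -4

A tropical monomial a ⊗ x^⊗i evaluates to a + i · x. Evaluating each term at x = -2:
  Term 0 contributes -4 + 0 · -2 = -4
  Term 1 contributes 8 + 1 · -2 = 6
  Term 2 contributes 3 + 2 · -2 = -1
p(-2) = ⊕ of these = min[-4, 6, -1] = -4.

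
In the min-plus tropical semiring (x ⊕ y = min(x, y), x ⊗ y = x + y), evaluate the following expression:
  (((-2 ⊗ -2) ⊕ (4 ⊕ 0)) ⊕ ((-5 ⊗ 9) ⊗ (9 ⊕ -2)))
(((-2 ⊗ -2) ⊕ (4 ⊕ 0)) ⊕ ((-5 ⊗ 9) ⊗ (9 ⊕ -2))) = -4

Expand innermost to outermost. Recall ⊕ takes the minimum of its arguments and ⊗ takes their sum. Working out the expression (((-2 ⊗ -2) ⊕ (4 ⊕ 0)) ⊕ ((-5 ⊗ 9) ⊗ (9 ⊕ -2))) gives -4.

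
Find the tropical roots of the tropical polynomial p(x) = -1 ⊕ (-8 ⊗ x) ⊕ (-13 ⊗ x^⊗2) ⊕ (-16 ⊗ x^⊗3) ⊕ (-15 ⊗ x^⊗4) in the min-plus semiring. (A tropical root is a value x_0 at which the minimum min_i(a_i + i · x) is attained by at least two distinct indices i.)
Roots: {-1, 3, 5, 7}

Each tropical root is a break point of the lower envelope of the lines y = a_i + i · x (there are 5 lines, with slopes 0, 1, ..., 4). Only the lines that attain the minimum somewhere contribute to roots; other lines are dominated. Here the surviving (envelope) indices are i = 4, i = 3, i = 2, i = 1, i = 0.
Intersections between consecutive envelope lines give the roots: for adjacent envelope indices i < j the intersection is x = (a_i − a_j) / (j − i). Reading off the sorted break points: {-1, 3, 5, 7}.
Verification: at each break x_0, at least two indices attain the minimum of min_i(a_i + i · x_0).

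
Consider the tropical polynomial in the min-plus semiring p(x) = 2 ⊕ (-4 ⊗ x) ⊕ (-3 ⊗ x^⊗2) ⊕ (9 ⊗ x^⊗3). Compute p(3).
p(3) = -1

A tropical monomial a ⊗ x^⊗i evaluates to a + i · x. Evaluating each term at x = 3:
  Term 0 contributes 2 + 0 · 3 = 2
  Term 1 contributes -4 + 1 · 3 = -1
  Term 2 contributes -3 + 2 · 3 = 3
  Term 3 contributes 9 + 3 · 3 = 18
p(3) = ⊕ of these = min[2, -1, 3, 18] = -1.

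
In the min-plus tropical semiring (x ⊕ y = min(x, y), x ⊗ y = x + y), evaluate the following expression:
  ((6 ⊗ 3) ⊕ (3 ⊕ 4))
((6 ⊗ 3) ⊕ (3 ⊕ 4)) = 3

Expand innermost to outermost. Recall ⊕ takes the minimum of its arguments and ⊗ takes their sum. Working out the expression ((6 ⊗ 3) ⊕ (3 ⊕ 4)) gives 3.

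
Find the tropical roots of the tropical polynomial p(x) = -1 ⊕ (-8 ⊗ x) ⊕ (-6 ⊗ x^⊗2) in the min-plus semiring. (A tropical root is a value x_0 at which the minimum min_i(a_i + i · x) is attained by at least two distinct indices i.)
Roots: {-2, 7}

Each tropical root is a break point of the lower envelope of the lines y = a_i + i · x (there are 3 lines, with slopes 0, 1, ..., 2). Only the lines that attain the minimum somewhere contribute to roots; other lines are dominated. Here the surviving (envelope) indices are i = 2, i = 1, i = 0.
Intersections between consecutive envelope lines give the roots: for adjacent envelope indices i < j the intersection is x = (a_i − a_j) / (j − i). Reading off the sorted break points: {-2, 7}.
Verification: at each break x_0, at least two indices attain the minimum of min_i(a_i + i · x_0).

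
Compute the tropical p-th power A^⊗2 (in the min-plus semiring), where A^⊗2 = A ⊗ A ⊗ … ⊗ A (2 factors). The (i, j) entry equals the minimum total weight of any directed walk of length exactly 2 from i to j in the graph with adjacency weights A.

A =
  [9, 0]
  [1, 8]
A^⊗2 =
  [1, 8]
  [9, 1]

Each entry (A^⊗2)_ij equals the minimum over all length-2 walks i = v_0 → v_1 → … → v_2 = j of Σ_t A[v_t][v_{t+1}]. For example, for (i, j) = (0, 1) we minimise over 2 possible intermediate vertex sequences; the minimum is 8, attained along the walk 0 → 1 → 1.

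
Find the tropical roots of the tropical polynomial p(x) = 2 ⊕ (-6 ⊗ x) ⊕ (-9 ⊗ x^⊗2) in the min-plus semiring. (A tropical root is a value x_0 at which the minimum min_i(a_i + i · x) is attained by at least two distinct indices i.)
Roots: {3, 8}

Each tropical root is a break point of the lower envelope of the lines y = a_i + i · x (there are 3 lines, with slopes 0, 1, ..., 2). Only the lines that attain the minimum somewhere contribute to roots; other lines are dominated. Here the surviving (envelope) indices are i = 2, i = 1, i = 0.
Intersections between consecutive envelope lines give the roots: for adjacent envelope indices i < j the intersection is x = (a_i − a_j) / (j − i). Reading off the sorted break points: {3, 8}.
Verification: at each break x_0, at least two indices attain the minimum of min_i(a_i + i · x_0).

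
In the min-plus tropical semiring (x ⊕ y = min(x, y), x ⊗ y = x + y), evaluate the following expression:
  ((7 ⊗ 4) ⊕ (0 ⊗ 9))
((7 ⊗ 4) ⊕ (0 ⊗ 9)) = 9

Expand innermost to outermost. Recall ⊕ takes the minimum of its arguments and ⊗ takes their sum. Working out the expression ((7 ⊗ 4) ⊕ (0 ⊗ 9)) gives 9.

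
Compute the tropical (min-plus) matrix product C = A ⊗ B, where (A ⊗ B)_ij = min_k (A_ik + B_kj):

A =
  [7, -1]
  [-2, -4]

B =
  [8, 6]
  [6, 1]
A ⊗ B =
  [5, 0]
  [2, -3]

Apply the min-plus product entry-by-entry:
  C[0][0] = min over k of (A[0][0] + B[0][0] = 7 + 8 = 15, A[0][1] + B[1][0] = -1 + 6 = 5) = 5 (attained at k = 1)
  C[0][1] = min over k of (A[0][0] + B[0][1] = 7 + 6 = 13, A[0][1] + B[1][1] = -1 + 1 = 0) = 0 (attained at k = 1)
  C[1][0] = min over k of (A[1][0] + B[0][0] = -2 + 8 = 6, A[1][1] + B[1][0] = -4 + 6 = 2) = 2 (attained at k = 1)
  C[1][1] = min over k of (A[1][0] + B[0][1] = -2 + 6 = 4, A[1][1] + B[1][1] = -4 + 1 = -3) = -3 (attained at k = 1)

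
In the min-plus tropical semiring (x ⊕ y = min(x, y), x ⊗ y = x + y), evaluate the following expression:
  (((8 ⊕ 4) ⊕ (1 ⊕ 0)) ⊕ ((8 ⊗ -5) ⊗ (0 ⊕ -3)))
(((8 ⊕ 4) ⊕ (1 ⊕ 0)) ⊕ ((8 ⊗ -5) ⊗ (0 ⊕ -3))) = 0

Expand innermost to outermost. Recall ⊕ takes the minimum of its arguments and ⊗ takes their sum. Working out the expression (((8 ⊕ 4) ⊕ (1 ⊕ 0)) ⊕ ((8 ⊗ -5) ⊗ (0 ⊕ -3))) gives 0.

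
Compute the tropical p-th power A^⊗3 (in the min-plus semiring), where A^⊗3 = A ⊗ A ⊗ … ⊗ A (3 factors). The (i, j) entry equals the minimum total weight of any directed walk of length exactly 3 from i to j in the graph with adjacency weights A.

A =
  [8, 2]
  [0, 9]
A^⊗3 =
  [10, 4]
  [2, 10]

Each entry (A^⊗3)_ij equals the minimum over all length-3 walks i = v_0 → v_1 → … → v_3 = j of Σ_t A[v_t][v_{t+1}]. For example, for (i, j) = (0, 1) we minimise over 4 possible intermediate vertex sequences; the minimum is 4, attained along the walk 0 → 1 → 0 → 1.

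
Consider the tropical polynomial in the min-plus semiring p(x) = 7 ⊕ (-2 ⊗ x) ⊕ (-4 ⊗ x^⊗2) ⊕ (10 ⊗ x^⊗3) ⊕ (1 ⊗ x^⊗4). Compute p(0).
p(0) = -4

A tropical monomial a ⊗ x^⊗i evaluates to a + i · x. Evaluating each term at x = 0:
  Term 0 contributes 7 + 0 · 0 = 7
  Term 1 contributes -2 + 1 · 0 = -2
  Term 2 contributes -4 + 2 · 0 = -4
  Term 3 contributes 10 + 3 · 0 = 10
  Term 4 contributes 1 + 4 · 0 = 1
p(0) = ⊕ of these = min[7, -2, -4, 10, 1] = -4.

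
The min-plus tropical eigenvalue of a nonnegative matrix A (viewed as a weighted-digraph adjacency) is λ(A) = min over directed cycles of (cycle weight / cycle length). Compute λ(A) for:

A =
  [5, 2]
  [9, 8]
λ(A) = 5

Enumerate directed cycles and compute their means (weight / length). Sample:
  cycle 0 → 0: weight = 5, length = 1, mean = 5/1 ≈ 5.000
  cycle 1 → 1: weight = 8, length = 1, mean = 8/1 ≈ 8.000
  cycle 0 → 1 → 0: weight = 11, length = 2, mean = 11/2 ≈ 5.500
  cycle 1 → 0 → 1: weight = 11, length = 2, mean = 11/2 ≈ 5.500
Minimum mean = 5.000, attained e.g. along the cycle 0 → 0 with weight 5 and length 1. So λ(A) = 5/1 = 5.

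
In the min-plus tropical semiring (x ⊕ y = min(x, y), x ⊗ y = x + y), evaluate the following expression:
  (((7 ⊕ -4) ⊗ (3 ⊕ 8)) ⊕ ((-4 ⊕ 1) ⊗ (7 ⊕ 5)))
(((7 ⊕ -4) ⊗ (3 ⊕ 8)) ⊕ ((-4 ⊕ 1) ⊗ (7 ⊕ 5))) = -1

Expand innermost to outermost. Recall ⊕ takes the minimum of its arguments and ⊗ takes their sum. Working out the expression (((7 ⊕ -4) ⊗ (3 ⊕ 8)) ⊕ ((-4 ⊕ 1) ⊗ (7 ⊕ 5))) gives -1.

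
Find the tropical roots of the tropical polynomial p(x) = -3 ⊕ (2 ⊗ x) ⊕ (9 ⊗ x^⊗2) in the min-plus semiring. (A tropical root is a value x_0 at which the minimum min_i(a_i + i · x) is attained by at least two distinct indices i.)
Roots: {-7, -5}

Each tropical root is a break point of the lower envelope of the lines y = a_i + i · x (there are 3 lines, with slopes 0, 1, ..., 2). Only the lines that attain the minimum somewhere contribute to roots; other lines are dominated. Here the surviving (envelope) indices are i = 2, i = 1, i = 0.
Intersections between consecutive envelope lines give the roots: for adjacent envelope indices i < j the intersection is x = (a_i − a_j) / (j − i). Reading off the sorted break points: {-7, -5}.
Verification: at each break x_0, at least two indices attain the minimum of min_i(a_i + i · x_0).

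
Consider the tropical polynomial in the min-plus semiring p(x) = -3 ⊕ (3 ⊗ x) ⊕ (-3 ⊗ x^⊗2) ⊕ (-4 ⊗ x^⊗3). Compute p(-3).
p(-3) = -13

A tropical monomial a ⊗ x^⊗i evaluates to a + i · x. Evaluating each term at x = -3:
  Term 0 contributes -3 + 0 · -3 = -3
  Term 1 contributes 3 + 1 · -3 = 0
  Term 2 contributes -3 + 2 · -3 = -9
  Term 3 contributes -4 + 3 · -3 = -13
p(-3) = ⊕ of these = min[-3, 0, -9, -13] = -13.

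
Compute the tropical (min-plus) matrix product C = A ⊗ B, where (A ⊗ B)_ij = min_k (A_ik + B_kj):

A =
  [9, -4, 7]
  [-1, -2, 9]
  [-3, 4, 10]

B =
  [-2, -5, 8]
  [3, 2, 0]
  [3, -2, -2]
A ⊗ B =
  [-1, -2, -4]
  [-3, -6, -2]
  [-5, -8, 4]

Apply the min-plus product entry-by-entry:
  C[0][0] = min over k of (A[0][0] + B[0][0] = 9 + -2 = 7, A[0][1] + B[1][0] = -4 + 3 = -1, A[0][2] + B[2][0] = 7 + 3 = 10) = -1 (attained at k = 1)
  C[0][1] = min over k of (A[0][0] + B[0][1] = 9 + -5 = 4, A[0][1] + B[1][1] = -4 + 2 = -2, A[0][2] + B[2][1] = 7 + -2 = 5) = -2 (attained at k = 1)
  C[0][2] = min over k of (A[0][0] + B[0][2] = 9 + 8 = 17, A[0][1] + B[1][2] = -4 + 0 = -4, A[0][2] + B[2][2] = 7 + -2 = 5) = -4 (attained at k = 1)
  C[1][0] = min over k of (A[1][0] + B[0][0] = -1 + -2 = -3, A[1][1] + B[1][0] = -2 + 3 = 1, A[1][2] + B[2][0] = 9 + 3 = 12) = -3 (attained at k = 0)
  C[1][1] = min over k of (A[1][0] + B[0][1] = -1 + -5 = -6, A[1][1] + B[1][1] = -2 + 2 = 0, A[1][2] + B[2][1] = 9 + -2 = 7) = -6 (attained at k = 0)
  C[1][2] = min over k of (A[1][0] + B[0][2] = -1 + 8 = 7, A[1][1] + B[1][2] = -2 + 0 = -2, A[1][2] + B[2][2] = 9 + -2 = 7) = -2 (attained at k = 1)
  C[2][0] = min over k of (A[2][0] + B[0][0] = -3 + -2 = -5, A[2][1] + B[1][0] = 4 + 3 = 7, A[2][2] + B[2][0] = 10 + 3 = 13) = -5 (attained at k = 0)
  C[2][1] = min over k of (A[2][0] + B[0][1] = -3 + -5 = -8, A[2][1] + B[1][1] = 4 + 2 = 6, A[2][2] + B[2][1] = 10 + -2 = 8) = -8 (attained at k = 0)
  C[2][2] = min over k of (A[2][0] + B[0][2] = -3 + 8 = 5, A[2][1] + B[1][2] = 4 + 0 = 4, A[2][2] + B[2][2] = 10 + -2 = 8) = 4 (attained at k = 1)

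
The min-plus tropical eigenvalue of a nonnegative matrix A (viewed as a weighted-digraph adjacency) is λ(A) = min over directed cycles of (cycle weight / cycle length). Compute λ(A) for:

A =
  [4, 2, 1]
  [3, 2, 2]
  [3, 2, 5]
λ(A) = 2

Enumerate directed cycles and compute their means (weight / length). Sample:
  cycle 0 → 0: weight = 4, length = 1, mean = 4/1 ≈ 4.000
  cycle 1 → 1: weight = 2, length = 1, mean = 2/1 ≈ 2.000
  cycle 2 → 2: weight = 5, length = 1, mean = 5/1 ≈ 5.000
  cycle 0 → 1 → 0: weight = 5, length = 2, mean = 5/2 ≈ 2.500
  cycle 0 → 2 → 0: weight = 4, length = 2, mean = 4/2 ≈ 2.000
  cycle 1 → 0 → 1: weight = 5, length = 2, mean = 5/2 ≈ 2.500
Minimum mean = 2.000, attained e.g. along the cycle 1 → 1 with weight 2 and length 1. So λ(A) = 2/1 = 2.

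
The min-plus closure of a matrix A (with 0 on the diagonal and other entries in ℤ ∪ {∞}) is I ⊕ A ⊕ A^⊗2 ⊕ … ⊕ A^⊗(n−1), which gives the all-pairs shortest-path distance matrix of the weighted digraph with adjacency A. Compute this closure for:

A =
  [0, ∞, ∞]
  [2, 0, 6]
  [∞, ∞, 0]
Closure =
  [0, ∞, ∞]
  [2, 0, 6]
  [∞, ∞, 0]

This is the Floyd-Warshall all-pairs shortest-path computation. For each intermediate vertex k = 0, 1, …, 2, update dist[i][j] ← min(dist[i][j], dist[i][k] + dist[k][j]). The final matrix gives, for each (i, j), the minimum total weight of any directed path from i to j (possibly empty when i = j).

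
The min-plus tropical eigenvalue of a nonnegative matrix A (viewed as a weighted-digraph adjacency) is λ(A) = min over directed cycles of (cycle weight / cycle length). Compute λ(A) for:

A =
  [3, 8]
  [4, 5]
λ(A) = 3

Enumerate directed cycles and compute their means (weight / length). Sample:
  cycle 0 → 0: weight = 3, length = 1, mean = 3/1 ≈ 3.000
  cycle 1 → 1: weight = 5, length = 1, mean = 5/1 ≈ 5.000
  cycle 0 → 1 → 0: weight = 12, length = 2, mean = 12/2 ≈ 6.000
  cycle 1 → 0 → 1: weight = 12, length = 2, mean = 12/2 ≈ 6.000
Minimum mean = 3.000, attained e.g. along the cycle 0 → 0 with weight 3 and length 1. So λ(A) = 3/1 = 3.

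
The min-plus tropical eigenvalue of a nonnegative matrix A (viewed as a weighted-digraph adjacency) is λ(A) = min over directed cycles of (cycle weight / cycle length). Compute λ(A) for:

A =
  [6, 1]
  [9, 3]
λ(A) = 3

Enumerate directed cycles and compute their means (weight / length). Sample:
  cycle 0 → 0: weight = 6, length = 1, mean = 6/1 ≈ 6.000
  cycle 1 → 1: weight = 3, length = 1, mean = 3/1 ≈ 3.000
  cycle 0 → 1 → 0: weight = 10, length = 2, mean = 10/2 ≈ 5.000
  cycle 1 → 0 → 1: weight = 10, length = 2, mean = 10/2 ≈ 5.000
Minimum mean = 3.000, attained e.g. along the cycle 1 → 1 with weight 3 and length 1. So λ(A) = 3/1 = 3.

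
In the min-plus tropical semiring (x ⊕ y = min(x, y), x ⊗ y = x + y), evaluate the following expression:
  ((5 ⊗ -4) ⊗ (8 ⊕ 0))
((5 ⊗ -4) ⊗ (8 ⊕ 0)) = 1

Expand innermost to outermost. Recall ⊕ takes the minimum of its arguments and ⊗ takes their sum. Working out the expression ((5 ⊗ -4) ⊗ (8 ⊕ 0)) gives 1.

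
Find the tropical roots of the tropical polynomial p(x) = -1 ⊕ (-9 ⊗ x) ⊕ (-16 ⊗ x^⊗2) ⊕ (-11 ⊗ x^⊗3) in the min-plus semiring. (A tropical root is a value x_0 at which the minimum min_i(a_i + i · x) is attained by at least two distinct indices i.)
Roots: {-5, 7, 8}

Each tropical root is a break point of the lower envelope of the lines y = a_i + i · x (there are 4 lines, with slopes 0, 1, ..., 3). Only the lines that attain the minimum somewhere contribute to roots; other lines are dominated. Here the surviving (envelope) indices are i = 3, i = 2, i = 1, i = 0.
Intersections between consecutive envelope lines give the roots: for adjacent envelope indices i < j the intersection is x = (a_i − a_j) / (j − i). Reading off the sorted break points: {-5, 7, 8}.
Verification: at each break x_0, at least two indices attain the minimum of min_i(a_i + i · x_0).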